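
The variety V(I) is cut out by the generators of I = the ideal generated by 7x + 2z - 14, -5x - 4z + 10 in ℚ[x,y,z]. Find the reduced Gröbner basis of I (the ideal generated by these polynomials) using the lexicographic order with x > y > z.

f_1 = 7x + 2z - 14, LT = x.
f_2 = -5x - 4z + 10, LT = x.

S(f_1,f_2): lcm = x. S = -18/35z.
  leading term z: no divisor's leading term divides it; move -18/35z to the remainder.
  remainder -18/35z ≠ 0; add g_3 = -18/35z to the basis.

The other S-polynomials (S(f_1,g_3), S(f_2,g_3)) all reduce to 0 modulo the current basis, so we have a Gröbner basis.
Inter-reduce: drop elements whose leading term is divisible by another's, tail-reduce, and make monic.

G = {x - 2, z}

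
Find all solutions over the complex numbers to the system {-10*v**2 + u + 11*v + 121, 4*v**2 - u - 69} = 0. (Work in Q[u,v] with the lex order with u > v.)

Compute a lex Gröbner basis by Buchberger's algorithm.
f_1 = u - 10*v**2 + 11*v + 121, LT = u.
f_2 = -u + 4*v**2 - 69, LT = u.

S(f_1,f_2): lcm = u. S = -6*v**2 + 11*v + 52.
  leading term v**2: no divisor's leading term divides it; move -6*v**2 to the remainder.
  leading term v: no divisor's leading term divides it; move 11*v to the remainder.
  leading term 1: no divisor's leading term divides it; move 52 to the remainder.
  remainder -6*v**2 + 11*v + 52 ≠ 0; add h_3 = -6*v**2 + 11*v + 52 to the basis.

The other S-polynomials (S(f_1,h_3), S(f_2,h_3)) all reduce to 0 modulo the current basis, so we have a Gröbner basis.
Inter-reduce: drop elements whose leading term is divisible by another's, tail-reduce, and make monic.
Reduced Gröbner basis: {u - 22/3*v + 103/3, v**2 - 11/6*v - 26/3}.

Since the basis is lex-ordered, v**2 - 11/6*v - 26/3 is univariate in v. Its roots are {-13/6, 4}. Back-substituting each root into the other basis elements fixes the other coordinates.
  v = -13/6: the earlier basis element becomes u + 452/9 = 0, giving u = -452/9 — point (-452/9, -13/6).
  v = 4: the earlier basis element becomes u + 5 = 0, giving u = -5 — point (-5, 4).
Check: every point annihilates each of the original generators.

{(-452/9, -13/6), (-5, 4)}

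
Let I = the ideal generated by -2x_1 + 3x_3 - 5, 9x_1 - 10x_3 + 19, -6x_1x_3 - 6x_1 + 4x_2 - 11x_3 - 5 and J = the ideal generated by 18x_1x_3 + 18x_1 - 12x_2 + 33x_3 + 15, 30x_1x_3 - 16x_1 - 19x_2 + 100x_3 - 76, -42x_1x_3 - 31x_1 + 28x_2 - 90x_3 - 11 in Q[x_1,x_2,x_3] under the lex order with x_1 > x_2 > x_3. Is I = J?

For a fixed monomial order, each ideal has a unique reduced Gröbner basis; comparing bases decides equality.
Buchberger on the first generating set:
f_1 = -2x_1 + 3x_3 - 5, LT = x_1.
f_2 = 9x_1 - 10x_3 + 19, LT = x_1.
f_3 = -6x_1x_3 - 6x_1 + 4x_2 - 11x_3 - 5, LT = x_1x_3.

S(f_1,f_2): lcm = x_1. S = -\tfrac{7}{18}x_3 + \tfrac{7}{18}.
  leading term x_3: no divisor's leading term divides it; move -\tfrac{7}{18}x_3 to the remainder.
  leading term 1: no divisor's leading term divides it; move \tfrac{7}{18} to the remainder.
  remainder -\tfrac{7}{18}x_3 + \tfrac{7}{18} ≠ 0; add g_4 = -\tfrac{7}{18}x_3 + \tfrac{7}{18} to the basis.

S(f_1,f_3): lcm = x_1x_3. S = -x_1 + \tfrac{2}{3}x_2 - \tfrac{3}{2}x_3^{2} + \tfrac{2}{3}x_3 - \tfrac{5}{6}.
  leading term x_1: subtract (\tfrac{1}{2})·f_1 from -x_1 + \tfrac{2}{3}x_2 - \tfrac{3}{2}x_3^{2} + \tfrac{2}{3}x_3 - \tfrac{5}{6} → \tfrac{2}{3}x_2 - \tfrac{3}{2}x_3^{2} - \tfrac{5}{6}x_3 + \tfrac{5}{3}
  leading term x_2: no divisor's leading term divides it; move \tfrac{2}{3}x_2 to the remainder.
  leading term x_3^{2}: subtract (\tfrac{27}{7}x_3)·g_4 from -\tfrac{3}{2}x_3^{2} - \tfrac{5}{6}x_3 + \tfrac{5}{3} → -\tfrac{7}{3}x_3 + \tfrac{5}{3}
  leading term x_3: subtract (6)·g_4 from -\tfrac{7}{3}x_3 + \tfrac{5}{3} → -\tfrac{2}{3}
  leading term 1: no divisor's leading term divides it; move -\tfrac{2}{3} to the remainder.
  remainder \tfrac{2}{3}x_2 - \tfrac{2}{3} ≠ 0; add g_5 = \tfrac{2}{3}x_2 - \tfrac{2}{3} to the basis.

The other S-polynomials (S(f_2,f_3), S(f_1,g_4), S(f_2,g_4), S(f_3,g_4), S(f_1,g_5), S(f_2,g_5), S(f_3,g_5), S(g_4,g_5)) all reduce to 0 modulo the current basis, so we have a Gröbner basis.
Inter-reduce: drop elements whose leading term is divisible by another's, tail-reduce, and make monic.
Reduced Gröbner basis: {x_1 + 1, x_2 - 1, x_3 - 1}.

Buchberger on the second generating set:
h_1 = 18x_1x_3 + 18x_1 - 12x_2 + 33x_3 + 15, LT = x_1x_3.
h_2 = 30x_1x_3 - 16x_1 - 19x_2 + 100x_3 - 76, LT = x_1x_3.
h_3 = -42x_1x_3 - 31x_1 + 28x_2 - 90x_3 - 11, LT = x_1x_3.

S(h_1,h_2): lcm = x_1x_3. S = \tfrac{23}{15}x_1 - \tfrac{1}{30}x_2 - \tfrac{3}{2}x_3 + \tfrac{101}{30}.
  leading term x_1: no divisor's leading term divides it; move \tfrac{23}{15}x_1 to the remainder.
  leading term x_2: no divisor's leading term divides it; move -\tfrac{1}{30}x_2 to the remainder.
  leading term x_3: no divisor's leading term divides it; move -\tfrac{3}{2}x_3 to the remainder.
  leading term 1: no divisor's leading term divides it; move \tfrac{101}{30} to the remainder.
  remainder \tfrac{23}{15}x_1 - \tfrac{1}{30}x_2 - \tfrac{3}{2}x_3 + \tfrac{101}{30} ≠ 0; add k_4 = \tfrac{23}{15}x_1 - \tfrac{1}{30}x_2 - \tfrac{3}{2}x_3 + \tfrac{101}{30} to the basis.

S(h_1,h_3): lcm = x_1x_3. S = \tfrac{11}{42}x_1 - \tfrac{13}{42}x_3 + \tfrac{4}{7}.
  leading term x_1: subtract (\tfrac{55}{322})·k_4 from \tfrac{11}{42}x_1 - \tfrac{13}{42}x_3 + \tfrac{4}{7} → \tfrac{11}{1932}x_2 - \tfrac{103}{1932}x_3 - \tfrac{1}{276}
  leading term x_2: no divisor's leading term divides it; move \tfrac{11}{1932}x_2 to the remainder.
  leading term x_3: no divisor's leading term divides it; move -\tfrac{103}{1932}x_3 to the remainder.
  leading term 1: no divisor's leading term divides it; move -\tfrac{1}{276} to the remainder.
  remainder \tfrac{11}{1932}x_2 - \tfrac{103}{1932}x_3 - \tfrac{1}{276} ≠ 0; add k_5 = \tfrac{11}{1932}x_2 - \tfrac{103}{1932}x_3 - \tfrac{1}{276} to the basis.

S(h_1,k_4): lcm = x_1x_3. S = x_1 + \tfrac{1}{46}x_2x_3 - \tfrac{2}{3}x_2 + \tfrac{45}{46}x_3^{2} - \tfrac{25}{69}x_3 + \tfrac{5}{6}.
  leading term x_1: subtract (\tfrac{15}{23})·k_4 from x_1 + \tfrac{1}{46}x_2x_3 - \tfrac{2}{3}x_2 + \tfrac{45}{46}x_3^{2} - \tfrac{25}{69}x_3 + \tfrac{5}{6} → \tfrac{1}{46}x_2x_3 - \tfrac{89}{138}x_2 + \tfrac{45}{46}x_3^{2} + \tfrac{85}{138}x_3 - \tfrac{94}{69}
  leading term x_2x_3: subtract (\tfrac{42}{11}x_3)·k_5 from \tfrac{1}{46}x_2x_3 - \tfrac{89}{138}x_2 + \tfrac{45}{46}x_3^{2} + \tfrac{85}{138}x_3 - \tfrac{94}{69} → -\tfrac{89}{138}x_2 + \tfrac{13}{11}x_3^{2} + \tfrac{478}{759}x_3 - \tfrac{94}{69}
  leading term x_2: subtract (-\tfrac{1246}{11})·k_5 from -\tfrac{89}{138}x_2 + \tfrac{13}{11}x_3^{2} + \tfrac{478}{759}x_3 - \tfrac{94}{69} → \tfrac{13}{11}x_3^{2} - \tfrac{119}{22}x_3 - \tfrac{39}{22}
  leading term x_3^{2}: no divisor's leading term divides it; move \tfrac{13}{11}x_3^{2} to the remainder.
  leading term x_3: no divisor's leading term divides it; move -\tfrac{119}{22}x_3 to the remainder.
  leading term 1: no divisor's leading term divides it; move -\tfrac{39}{22} to the remainder.
  remainder \tfrac{13}{11}x_3^{2} - \tfrac{119}{22}x_3 - \tfrac{39}{22} ≠ 0; add k_6 = \tfrac{13}{11}x_3^{2} - \tfrac{119}{22}x_3 - \tfrac{39}{22} to the basis.

The other S-polynomials (S(h_2,h_3), S(h_2,k_4), S(h_3,k_4), S(h_1,k_5), S(h_2,k_5), S(h_3,k_5), S(k_4,k_5), S(h_1,k_6), S(h_2,k_6), S(h_3,k_6), S(k_4,k_6), S(k_5,k_6)) all reduce to 0 modulo the current basis, so we have a Gröbner basis.
Inter-reduce: drop elements whose leading term is divisible by another's, tail-reduce, and make monic.
Reduced Gröbner basis: {x_1 - \tfrac{13}{11}x_3 + \tfrac{24}{11}, x_2 - \tfrac{103}{11}x_3 - \tfrac{7}{11}, x_3^{2} - \tfrac{119}{26}x_3 - \tfrac{3}{2}}.

These differ, so the ideals are not equal.

No, the ideals differ.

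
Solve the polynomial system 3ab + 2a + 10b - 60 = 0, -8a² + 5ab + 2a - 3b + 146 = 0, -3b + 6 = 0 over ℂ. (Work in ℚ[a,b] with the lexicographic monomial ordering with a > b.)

{(5, 2)}

Compute a lex Gröbner basis by Buchberger's algorithm.
f_1 = 3ab + 2a + 10b - 60, LT = ab.
f_2 = -8a² + 5ab + 2a - 3b + 146, LT = a².
f_3 = -3b + 6, LT = b.

S(f_1,f_2): lcm = a²b. S = ⅔a² + ⅝ab² + 43/12ab - 20a - ⅜b² + 73/4b.
  leading term a²: subtract (-1/12)·f_2 from ⅔a² + ⅝ab² + 43/12ab - 20a - ⅜b² + 73/4b → ⅝ab² + 4ab - 119/6a - ⅜b² + 18b + 73/6
  leading term ab²: subtract (5/24b)·f_1 from ⅝ab² + 4ab - 119/6a - ⅜b² + 18b + 73/6 → 43/12ab - 119/6a - 59/24b² + 61/2b + 73/6
  leading term ab: subtract (43/36)·f_1 from 43/12ab - 119/6a - 59/24b² + 61/2b + 73/6 → -200/9a - 59/24b² + 167/9b + 503/6
  leading term a: no divisor's leading term divides it; move -200/9a to the remainder.
  leading term b²: subtract (59/72b)·f_3 from -59/24b² + 167/9b + 503/6 → 491/36b + 503/6
  leading term b: subtract (-491/108)·f_3 from 491/36b + 503/6 → 1000/9
  leading term 1: no divisor's leading term divides it; move 1000/9 to the remainder.
  remainder -200/9a + 1000/9 ≠ 0; add h_4 = -200/9a + 1000/9 to the basis.

The other S-polynomials (S(f_1,f_3), S(f_2,f_3), S(f_1,h_4), S(f_2,h_4), S(f_3,h_4)) all reduce to 0 modulo the current basis, so we have a Gröbner basis.
Inter-reduce: drop elements whose leading term is divisible by another's, tail-reduce, and make monic.
Reduced Gröbner basis: {a - 5, b - 2}.

The lex basis is triangular: the last element involves only b. Solving b - 2 = 0 gives b ∈ {2}; substituting each value into the earlier elements determines the remaining variables.
  b = 2: the earlier basis element becomes a - 5 = 0, giving a = 5 — point (5, 2).
Each listed point satisfies every original equation (direct substitution).
Zero-dimensionality of the ideal guarantees finitely many solutions over ℂ.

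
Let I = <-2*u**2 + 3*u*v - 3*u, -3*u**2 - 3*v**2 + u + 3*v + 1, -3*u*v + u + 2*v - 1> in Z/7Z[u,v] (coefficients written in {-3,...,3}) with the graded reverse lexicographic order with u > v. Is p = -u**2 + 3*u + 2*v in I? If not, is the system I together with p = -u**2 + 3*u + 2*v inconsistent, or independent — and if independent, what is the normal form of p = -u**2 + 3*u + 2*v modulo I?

First compute the reduced Gröbner basis of I by Buchberger's algorithm.
f_1 = -2*u**2 + 3*u*v - 3*u, LT = u**2.
f_2 = -3*u**2 - 3*v**2 + u + 3*v + 1, LT = u**2.
f_3 = -3*u*v + u + 2*v - 1, LT = u*v.

S(f_1,f_2): lcm = u**2. S = 2*u*v - v**2 + 3*u + v - 2.
  leading term u*v: subtract (-3)·f_3 from 2*u*v - v**2 + 3*u + v - 2 → -v**2 - u + 2
  leading term v**2: no divisor's leading term divides it; move -v**2 to the remainder.
  leading term u: no divisor's leading term divides it; move -u to the remainder.
  leading term 1: no divisor's leading term divides it; move 2 to the remainder.
  remainder -v**2 - u + 2 ≠ 0; add h_4 = -v**2 - u + 2 to the basis.

S(f_1,f_3): lcm = u**2*v. S = 2*u*v**2 - 2*u**2 + u*v + 2*u.
  leading term u*v**2: subtract (-3*v)·f_3 from 2*u*v**2 - 2*u**2 + u*v + 2*u → -2*u**2 - 3*u*v - v**2 + 2*u - 3*v
  leading term u**2: subtract (1)·f_1 from -2*u**2 - 3*u*v - v**2 + 2*u - 3*v → u*v - v**2 - 2*u - 3*v
  leading term u*v: subtract (2)·f_3 from u*v - v**2 - 2*u - 3*v → -v**2 + 3*u + 2
  leading term v**2: subtract (1)·h_4 from -v**2 + 3*u + 2 → -3*u
  leading term u: no divisor's leading term divides it; move -3*u to the remainder.
  remainder -3*u ≠ 0; add h_5 = -3*u to the basis.

S(f_3,h_4): lcm = u*v**2. S = -u**2 + 2*u*v - 3*v**2 + 2*u - 2*v.
  leading term u**2: subtract (-3)·f_1 from -u**2 + 2*u*v - 3*v**2 + 2*u - 2*v → -3*u*v - 3*v**2 - 2*v
  leading term u*v: subtract (1)·f_3 from -3*u*v - 3*v**2 - 2*v → -3*v**2 - u + 3*v + 1
  leading term v**2: subtract (3)·h_4 from -3*v**2 - u + 3*v + 1 → 2*u + 3*v + 2
  leading term u: subtract (-3)·h_5 from 2*u + 3*v + 2 → 3*v + 2
  leading term v: no divisor's leading term divides it; move 3*v to the remainder.
  leading term 1: no divisor's leading term divides it; move 2 to the remainder.
  remainder 3*v + 2 ≠ 0; add h_6 = 3*v + 2 to the basis.

The other S-polynomials (S(f_2,f_3), S(f_1,h_4), S(f_2,h_4), S(f_1,h_5), S(f_2,h_5), S(f_3,h_5), S(h_4,h_5), S(f_1,h_6), S(f_2,h_6), S(f_3,h_6), S(h_4,h_6), S(h_5,h_6)) all reduce to 0 modulo the current basis, so we have a Gröbner basis.
Inter-reduce: drop elements whose leading term is divisible by another's, tail-reduce, and make monic.
Reduced Gröbner basis: {u, v + 3}.
Label its elements g_1 = u, g_2 = v + 3.

Reduce p = -u**2 + 3*u + 2*v modulo G:
  leading term u**2: subtract (-u)·g_1 from -u**2 + 3*u + 2*v → 3*u + 2*v
  leading term u: subtract (3)·g_1 from 3*u + 2*v → 2*v
  leading term v: subtract (2)·g_2 from 2*v → 1
  leading term 1: no divisor's leading term divides it; move 1 to the remainder.
  normal form = 1.
The normal form is nonzero, so p ∉ I. Since p minus its normal form lies in I, I + (p) = I + (r) where r = 1; decide whether this ideal is the whole ring.
Here r = 1 is a nonzero constant, hence a unit: 1 ∈ I + (p), the Gröbner basis of I + (p) is {1}, and the enlarged system has no common solution — adjoining p is inconsistent.

Ideal membership is decidable via reduction modulo a Gröbner basis.

Adjoining -u**2 + 3*u + 2*v makes the ideal the whole ring: the system is inconsistent.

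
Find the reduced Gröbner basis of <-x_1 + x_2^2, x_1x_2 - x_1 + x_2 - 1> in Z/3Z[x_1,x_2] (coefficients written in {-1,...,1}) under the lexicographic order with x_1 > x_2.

G = {x_1 - x_2^2, x_2^3 - x_2^2 + x_2 - 1}

f_1 = -x_1 + x_2^2, LT = x_1.
f_2 = x_1x_2 - x_1 + x_2 - 1, LT = x_1x_2.

S(f_1,f_2): lcm = x_1x_2. S = x_1 - x_2^3 - x_2 + 1.
  reduce S modulo (f_1, f_2):
  remainder -x_2^3 + x_2^2 - x_2 + 1 ≠ 0; add g_3 = -x_2^3 + x_2^2 - x_2 + 1 to the basis.

The other S-polynomials (S(f_1,g_3), S(f_2,g_3)) all reduce to 0 modulo the current basis, so we have a Gröbner basis.
Inter-reduce: drop elements whose leading term is divisible by another's, tail-reduce, and make monic.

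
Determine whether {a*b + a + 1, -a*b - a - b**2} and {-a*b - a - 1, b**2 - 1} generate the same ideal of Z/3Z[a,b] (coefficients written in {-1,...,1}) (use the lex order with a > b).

Yes, the ideals are equal.

For a fixed monomial order, each ideal has a unique reduced Gröbner basis; comparing bases decides equality.
Buchberger on the first generating set:
f_1 = a*b + a + 1, LT = a*b.
f_2 = -a*b - a - b**2, LT = a*b.

S(f_1,f_2): lcm = a*b. S = -b**2 + 1.
  leading term b**2: no divisor's leading term divides it; move -b**2 to the remainder.
  leading term 1: no divisor's leading term divides it; move 1 to the remainder.
  remainder -b**2 + 1 ≠ 0; add g_3 = -b**2 + 1 to the basis.

S(f_1,g_3): lcm = a*b**2. S = a*b + a + b.
  leading term a*b: subtract (1)·f_1 from a*b + a + b → b - 1
  leading term b: no divisor's leading term divides it; move b to the remainder.
  leading term 1: no divisor's leading term divides it; move -1 to the remainder.
  remainder b - 1 ≠ 0; add g_4 = b - 1 to the basis.

S(f_1,g_4): lcm = a*b. S = -a + 1.
  leading term a: no divisor's leading term divides it; move -a to the remainder.
  leading term 1: no divisor's leading term divides it; move 1 to the remainder.
  remainder -a + 1 ≠ 0; add g_5 = -a + 1 to the basis.

The other S-polynomials (S(f_2,g_3), S(f_2,g_4), S(g_3,g_4), S(f_1,g_5), S(f_2,g_5), S(g_3,g_5), S(g_4,g_5)) all reduce to 0 modulo the current basis, so we have a Gröbner basis.
Inter-reduce: drop elements whose leading term is divisible by another's, tail-reduce, and make monic.
Reduced Gröbner basis: {a - 1, b - 1}.

Buchberger on the second generating set:
h_1 = -a*b - a - 1, LT = a*b.
h_2 = b**2 - 1, LT = b**2.

S(h_1,h_2): lcm = a*b**2. S = a*b + a + b.
  leading term a*b: subtract (-1)·h_1 from a*b + a + b → b - 1
  leading term b: no divisor's leading term divides it; move b to the remainder.
  leading term 1: no divisor's leading term divides it; move -1 to the remainder.
  remainder b - 1 ≠ 0; add k_3 = b - 1 to the basis.

S(h_1,k_3): lcm = a*b. S = -a + 1.
  leading term a: no divisor's leading term divides it; move -a to the remainder.
  leading term 1: no divisor's leading term divides it; move 1 to the remainder.
  remainder -a + 1 ≠ 0; add k_4 = -a + 1 to the basis.

The other S-polynomials (S(h_2,k_3), S(h_1,k_4), S(h_2,k_4), S(k_3,k_4)) all reduce to 0 modulo the current basis, so we have a Gröbner basis.
Inter-reduce: drop elements whose leading term is divisible by another's, tail-reduce, and make monic.
Reduced Gröbner basis: {a - 1, b - 1}.

Same reduced basis, so the two generating sets span the same ideal.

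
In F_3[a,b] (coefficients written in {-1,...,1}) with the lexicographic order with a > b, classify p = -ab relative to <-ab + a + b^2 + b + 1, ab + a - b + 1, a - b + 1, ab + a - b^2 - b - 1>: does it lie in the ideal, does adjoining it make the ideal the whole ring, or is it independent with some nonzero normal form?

-ab lies in I (it reduces to 0).

First compute the reduced Gröbner basis of I by Buchberger's algorithm.
f_1 = -ab + a + b^2 + b + 1, LT = ab.
f_2 = ab + a - b + 1, LT = ab.
f_3 = a - b + 1, LT = a.
f_4 = ab + a - b^2 - b - 1, LT = ab.

S(f_1,f_2): lcm = ab. S = a - b^2 + 1.
  reduce S modulo (f_1, f_2, f_3, f_4):
  remainder -b^2 + b ≠ 0; add h_5 = -b^2 + b to the basis.

S(f_1,f_4): lcm = ab. S = a.
  reduce S modulo (f_1, f_2, f_3, f_4, h_5):
  remainder b - 1 ≠ 0; add h_6 = b - 1 to the basis.

The other S-polynomials (S(f_1,f_3), S(f_2,f_3), S(f_2,f_4), S(f_3,f_4), S(f_1,h_5), S(f_2,h_5), S(f_3,h_5), S(f_4,h_5), S(f_1,h_6), S(f_2,h_6), S(f_3,h_6), S(f_4,h_6), S(h_5,h_6)) all reduce to 0 modulo the current basis, so we have a Gröbner basis.
Inter-reduce: drop elements whose leading term is divisible by another's, tail-reduce, and make monic.
Reduced Gröbner basis: {a, b - 1}.
Label its elements g_1 = a, g_2 = b - 1.

Reduce p = -ab modulo G:
  leading term ab: subtract (-b)·g_1 from -ab → 0
  normal form = 0.
Since the normal form is 0, p ∈ I.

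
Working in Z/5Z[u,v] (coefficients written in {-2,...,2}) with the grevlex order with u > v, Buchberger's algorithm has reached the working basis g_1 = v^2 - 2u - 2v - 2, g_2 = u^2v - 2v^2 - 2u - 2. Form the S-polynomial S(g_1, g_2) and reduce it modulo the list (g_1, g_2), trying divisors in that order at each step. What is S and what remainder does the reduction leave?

S(g_1, g_2) = -2u^3 - 2u^2v + 2v^3 - 2u^2 + 2uv + 2v; remainder on division = -2u^3 - 2u^2 + uv + u + v + 1.

lcm(LM(g_1), LM(g_2)) = u^2v^2.
S = (lcm/LT(g_1))·g_1 − (lcm/LT(g_2))·g_2 = -2u^3 - 2u^2v + 2v^3 - 2u^2 + 2uv + 2v.
Reduce S modulo (g_1, g_2) in that order:
  leading term u^3: no divisor's leading term divides it; move -2u^3 to the remainder.
  leading term u^2v: subtract (-2)·g_2 from -2u^2v + 2v^3 - 2u^2 + 2uv + 2v → 2v^3 - 2u^2 + 2uv + v^2 + u + 2v + 1
  leading term v^3: subtract (2v)·g_1 from 2v^3 - 2u^2 + 2uv + v^2 + u + 2v + 1 → -2u^2 + uv + u + v + 1
  leading term u^2: no divisor's leading term divides it; move -2u^2 to the remainder.
  leading term uv: no divisor's leading term divides it; move uv to the remainder.
  leading term u: no divisor's leading term divides it; move u to the remainder.
  leading term v: no divisor's leading term divides it; move v to the remainder.
  leading term 1: no divisor's leading term divides it; move 1 to the remainder.
The remainder -2u^3 - 2u^2 + uv + u + v + 1 is nonzero, so it would be added as the next basis element.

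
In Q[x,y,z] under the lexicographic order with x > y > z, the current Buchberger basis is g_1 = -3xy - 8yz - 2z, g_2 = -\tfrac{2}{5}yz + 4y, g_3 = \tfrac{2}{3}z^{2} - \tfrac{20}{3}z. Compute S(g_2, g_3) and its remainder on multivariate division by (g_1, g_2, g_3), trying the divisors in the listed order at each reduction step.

S(g_2, g_3) = 0; remainder on division = 0.

lcm(LM(g_2), LM(g_3)) = yz^{2}.
S = (lcm/LT(g_2))·g_2 − (lcm/LT(g_3))·g_3 = 0.
Reduce S modulo (g_1, g_2, g_3) in that order:
The remainder is 0, so this S-polynomial contributes no new basis element.
An S-polynomial is built so that the two leading terms cancel; whether anything survives reduction is exactly the Gröbner-basis criterion.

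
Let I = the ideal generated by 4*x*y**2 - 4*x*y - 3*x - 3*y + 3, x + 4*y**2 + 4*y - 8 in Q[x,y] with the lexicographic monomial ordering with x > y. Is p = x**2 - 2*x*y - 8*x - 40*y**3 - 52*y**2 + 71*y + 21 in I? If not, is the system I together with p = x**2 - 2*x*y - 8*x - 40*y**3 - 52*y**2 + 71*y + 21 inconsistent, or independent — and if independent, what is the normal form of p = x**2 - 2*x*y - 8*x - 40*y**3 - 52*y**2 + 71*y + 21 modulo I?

x**2 - 2*x*y - 8*x - 40*y**3 - 52*y**2 + 71*y + 21 lies in I (it reduces to 0).

First compute the reduced Gröbner basis of I by Buchberger's algorithm.
f_1 = 4*x*y**2 - 4*x*y - 3*x - 3*y + 3, LT = x*y**2.
f_2 = x + 4*y**2 + 4*y - 8, LT = x.

S(f_1,f_2): lcm = x*y**2. S = -x*y - 3/4*x - 4*y**4 - 4*y**3 + 8*y**2 - 3/4*y + 3/4.
  leading term x*y: subtract (-y)·f_2 from -x*y - 3/4*x - 4*y**4 - 4*y**3 + 8*y**2 - 3/4*y + 3/4 → -3/4*x - 4*y**4 + 12*y**2 - 35/4*y + 3/4
  leading term x: subtract (-3/4)·f_2 from -3/4*x - 4*y**4 + 12*y**2 - 35/4*y + 3/4 → -4*y**4 + 15*y**2 - 23/4*y - 21/4
  leading term y**4: no divisor's leading term divides it; move -4*y**4 to the remainder.
  leading term y**2: no divisor's leading term divides it; move 15*y**2 to the remainder.
  leading term y: no divisor's leading term divides it; move -23/4*y to the remainder.
  leading term 1: no divisor's leading term divides it; move -21/4 to the remainder.
  remainder -4*y**4 + 15*y**2 - 23/4*y - 21/4 ≠ 0; add h_3 = -4*y**4 + 15*y**2 - 23/4*y - 21/4 to the basis.

The other S-polynomials (S(f_1,h_3), S(f_2,h_3)) all reduce to 0 modulo the current basis, so we have a Gröbner basis.
Inter-reduce: drop elements whose leading term is divisible by another's, tail-reduce, and make monic.
Reduced Gröbner basis: {x + 4*y**2 + 4*y - 8, y**4 - 15/4*y**2 + 23/16*y + 21/16}.
Label its elements g_1 = x + 4*y**2 + 4*y - 8, g_2 = y**4 - 15/4*y**2 + 23/16*y + 21/16.

Reduce p = x**2 - 2*x*y - 8*x - 40*y**3 - 52*y**2 + 71*y + 21 modulo G:
  leading term x**2: subtract (x)·g_1 from x**2 - 2*x*y - 8*x - 40*y**3 - 52*y**2 + 71*y + 21 → -4*x*y**2 - 6*x*y - 40*y**3 - 52*y**2 + 71*y + 21
  leading term x*y**2: subtract (-4*y**2)·g_1 from -4*x*y**2 - 6*x*y - 40*y**3 - 52*y**2 + 71*y + 21 → -6*x*y + 16*y**4 - 24*y**3 - 84*y**2 + 71*y + 21
  leading term x*y: subtract (-6*y)·g_1 from -6*x*y + 16*y**4 - 24*y**3 - 84*y**2 + 71*y + 21 → 16*y**4 - 60*y**2 + 23*y + 21
  leading term y**4: subtract (16)·g_2 from 16*y**4 - 60*y**2 + 23*y + 21 → 0
  normal form = 0.
Since the normal form is 0, p ∈ I.

The remainder on division by a Gröbner basis is unique — it is the normal form.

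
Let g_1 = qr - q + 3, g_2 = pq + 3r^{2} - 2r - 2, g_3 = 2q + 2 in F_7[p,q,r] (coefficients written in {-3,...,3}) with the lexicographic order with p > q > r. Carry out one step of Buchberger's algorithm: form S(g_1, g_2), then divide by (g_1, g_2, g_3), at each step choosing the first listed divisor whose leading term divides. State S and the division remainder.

lcm(LM(g_1), LM(g_2)) = pqr.
S = (lcm/LT(g_1))·g_1 − (lcm/LT(g_2))·g_2 = -pq + 3p - 3r^{3} + 2r^{2} + 2r.
Reduce S modulo (g_1, g_2, g_3) in that order:
  leading term pq: subtract (-1)·g_2 from -pq + 3p - 3r^{3} + 2r^{2} + 2r → 3p - 3r^{3} - 2r^{2} - 2
  leading term p: no divisor's leading term divides it; move 3p to the remainder.
  leading term r^{3}: no divisor's leading term divides it; move -3r^{3} to the remainder.
  leading term r^{2}: no divisor's leading term divides it; move -2r^{2} to the remainder.
  leading term 1: no divisor's leading term divides it; move -2 to the remainder.
The remainder 3p - 3r^{3} - 2r^{2} - 2 is nonzero, so it would be added as the next basis element.

S(g_1, g_2) = -pq + 3p - 3r^{3} + 2r^{2} + 2r; remainder on division = 3p - 3r^{3} - 2r^{2} - 2.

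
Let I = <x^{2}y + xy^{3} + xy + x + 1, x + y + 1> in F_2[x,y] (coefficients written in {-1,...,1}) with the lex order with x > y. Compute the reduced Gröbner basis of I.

f_1 = x^{2}y + xy^{3} + xy + x + 1, LT = x^{2}y.
f_2 = x + y + 1, LT = x.

S(f_1,f_2): lcm = x^{2}y. S = xy^{3} + xy^{2} + x + 1.
  reduce S modulo (f_1, f_2):
  remainder y^{4} + y^{2} + y ≠ 0; add g_3 = y^{4} + y^{2} + y to the basis.

The other S-polynomials (S(f_1,g_3), S(f_2,g_3)) all reduce to 0 modulo the current basis, so we have a Gröbner basis.
Inter-reduce: drop elements whose leading term is divisible by another's, tail-reduce, and make monic.

G = {x + y + 1, y^{4} + y^{2} + y}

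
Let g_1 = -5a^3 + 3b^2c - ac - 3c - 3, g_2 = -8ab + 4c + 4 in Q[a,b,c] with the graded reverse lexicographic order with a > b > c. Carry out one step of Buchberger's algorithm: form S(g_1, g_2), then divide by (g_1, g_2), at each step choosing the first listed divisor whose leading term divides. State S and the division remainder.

S(g_1, g_2) = -3/5b^3c + 1/2a^2c + 1/5abc + 1/2a^2 + 3/5bc + 3/5b; remainder on division = -3/5b^3c + 1/2a^2c + 1/2a^2 + 3/5bc + 1/10c^2 + 3/5b + 1/10c.

lcm(LM(g_1), LM(g_2)) = a^3b.
S = (lcm/LT(g_1))·g_1 − (lcm/LT(g_2))·g_2 = -3/5b^3c + 1/2a^2c + 1/5abc + 1/2a^2 + 3/5bc + 3/5b.
Reduce S modulo (g_1, g_2) in that order:
  leading term b^3c: no divisor's leading term divides it; move -3/5b^3c to the remainder.
  leading term a^2c: no divisor's leading term divides it; move 1/2a^2c to the remainder.
  leading term abc: subtract (-1/40c)·g_2 from 1/5abc + 1/2a^2 + 3/5bc + 3/5b → 1/2a^2 + 3/5bc + 1/10c^2 + 3/5b + 1/10c
  leading term a^2: no divisor's leading term divides it; move 1/2a^2 to the remainder.
  leading term bc: no divisor's leading term divides it; move 3/5bc to the remainder.
  leading term c^2: no divisor's leading term divides it; move 1/10c^2 to the remainder.
  leading term b: no divisor's leading term divides it; move 3/5b to the remainder.
  leading term c: no divisor's leading term divides it; move 1/10c to the remainder.
The remainder -3/5b^3c + 1/2a^2c + 1/2a^2 + 3/5bc + 1/10c^2 + 3/5b + 1/10c is nonzero, so it would be added as the next basis element.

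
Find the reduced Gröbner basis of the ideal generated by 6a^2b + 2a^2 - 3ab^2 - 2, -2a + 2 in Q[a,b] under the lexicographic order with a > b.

G = {a - 1, b^2 - 2b}

f_1 = 6a^2b + 2a^2 - 3ab^2 - 2, LT = a^2b.
f_2 = -2a + 2, LT = a.

S(f_1,f_2): lcm = a^2b. S = 1/3a^2 - 1/2ab^2 + ab - 1/3.
  leading term a^2: subtract (-1/6a)·f_2 from 1/3a^2 - 1/2ab^2 + ab - 1/3 → -1/2ab^2 + ab + 1/3a - 1/3
  leading term ab^2: subtract (1/4b^2)·f_2 from -1/2ab^2 + ab + 1/3a - 1/3 → ab + 1/3a - 1/2b^2 - 1/3
  leading term ab: subtract (-1/2b)·f_2 from ab + 1/3a - 1/2b^2 - 1/3 → 1/3a - 1/2b^2 + b - 1/3
  leading term a: subtract (-1/6)·f_2 from 1/3a - 1/2b^2 + b - 1/3 → -1/2b^2 + b
  leading term b^2: no divisor's leading term divides it; move -1/2b^2 to the remainder.
  leading term b: no divisor's leading term divides it; move b to the remainder.
  remainder -1/2b^2 + b ≠ 0; add g_3 = -1/2b^2 + b to the basis.

The other S-polynomials (S(f_1,g_3), S(f_2,g_3)) all reduce to 0 modulo the current basis, so we have a Gröbner basis.
Inter-reduce: drop elements whose leading term is divisible by another's, tail-reduce, and make monic.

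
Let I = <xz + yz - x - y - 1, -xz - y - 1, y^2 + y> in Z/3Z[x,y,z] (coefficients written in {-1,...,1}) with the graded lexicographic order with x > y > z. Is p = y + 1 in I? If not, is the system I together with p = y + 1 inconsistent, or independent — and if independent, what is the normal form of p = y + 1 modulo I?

y + 1 is independent of I; its normal form modulo I is y + 1.

First compute the reduced Gröbner basis of I by Buchberger's algorithm.
f_1 = xz + yz - x - y - 1, LT = xz.
f_2 = -xz - y - 1, LT = xz.
f_3 = y^2 + y, LT = y^2.

S(f_1,f_2): lcm = xz. S = yz - x + y + 1.
  leading term yz: no divisor's leading term divides it; move yz to the remainder.
  leading term x: no divisor's leading term divides it; move -x to the remainder.
  leading term y: no divisor's leading term divides it; move y to the remainder.
  leading term 1: no divisor's leading term divides it; move 1 to the remainder.
  remainder yz - x + y + 1 ≠ 0; add h_4 = yz - x + y + 1 to the basis.

S(f_1,h_4): lcm = xyz. S = y^2z + x^2 + xy - y^2 - x - y.
  leading term y^2z: subtract (z)·f_3 from y^2z + x^2 + xy - y^2 - x - y → x^2 + xy - y^2 - yz - x - y
  leading term x^2: no divisor's leading term divides it; move x^2 to the remainder.
  leading term xy: no divisor's leading term divides it; move xy to the remainder.
  leading term y^2: subtract (-1)·f_3 from -y^2 - yz - x - y → -yz - x
  leading term yz: subtract (-1)·h_4 from -yz - x → x + y + 1
  leading term x: no divisor's leading term divides it; move x to the remainder.
  leading term y: no divisor's leading term divides it; move y to the remainder.
  leading term 1: no divisor's leading term divides it; move 1 to the remainder.
  remainder x^2 + xy + x + y + 1 ≠ 0; add h_5 = x^2 + xy + x + y + 1 to the basis.

S(f_2,h_4): lcm = xyz. S = x^2 - xy + y^2 - x + y.
  leading term x^2: subtract (1)·h_5 from x^2 - xy + y^2 - x + y → xy + y^2 + x - 1
  leading term xy: no divisor's leading term divides it; move xy to the remainder.
  leading term y^2: subtract (1)·f_3 from y^2 + x - 1 → x - y - 1
  leading term x: no divisor's leading term divides it; move x to the remainder.
  leading term y: no divisor's leading term divides it; move -y to the remainder.
  leading term 1: no divisor's leading term divides it; move -1 to the remainder.
  remainder xy + x - y - 1 ≠ 0; add h_6 = xy + x - y - 1 to the basis.

S(f_1,h_5): lcm = x^2z. S = -x^2 - xy - xz - yz - x - z.
  leading term x^2: subtract (-1)·h_5 from -x^2 - xy - xz - yz - x - z → -xz - yz + y - z + 1
  leading term xz: subtract (-1)·f_1 from -xz - yz + y - z + 1 → -x - z
  leading term x: no divisor's leading term divides it; move -x to the remainder.
  leading term z: no divisor's leading term divides it; move -z to the remainder.
  remainder -x - z ≠ 0; add h_7 = -x - z to the basis.

S(f_1,h_7): lcm = xz. S = yz - z^2 - x - y - 1.
  leading term yz: subtract (1)·h_4 from yz - z^2 - x - y - 1 → -z^2 + y + 1
  leading term z^2: no divisor's leading term divides it; move -z^2 to the remainder.
  leading term y: no divisor's leading term divides it; move y to the remainder.
  leading term 1: no divisor's leading term divides it; move 1 to the remainder.
  remainder -z^2 + y + 1 ≠ 0; add h_8 = -z^2 + y + 1 to the basis.

The other S-polynomials (S(f_1,f_3), S(f_2,f_3), S(f_3,h_4), S(f_2,h_5), S(f_3,h_5), S(h_4,h_5), S(f_1,h_6), S(f_2,h_6), S(f_3,h_6), S(h_4,h_6), S(h_5,h_6), S(f_2,h_7), S(f_3,h_7), S(h_4,h_7), S(h_5,h_7), S(h_6,h_7), S(f_1,h_8), S(f_2,h_8), S(f_3,h_8), S(h_4,h_8), S(h_5,h_8), S(h_6,h_8), S(h_7,h_8)) all reduce to 0 modulo the current basis, so we have a Gröbner basis.
Inter-reduce: drop elements whose leading term is divisible by another's, tail-reduce, and make monic.
Reduced Gröbner basis: {y^2 + y, yz + y + z + 1, z^2 - y - 1, x + z}.
Label its elements g_1 = y^2 + y, g_2 = yz + y + z + 1, g_3 = z^2 - y - 1, g_4 = x + z.

Reduce p = y + 1 modulo G:
  leading term y: no divisor's leading term divides it; move y to the remainder.
  leading term 1: no divisor's leading term divides it; move 1 to the remainder.
  normal form = y + 1.
The normal form is nonzero, so p ∉ I. Since p minus its normal form lies in I, I + (p) = I + (r) where r = y + 1; decide whether this ideal is the whole ring.
Run Buchberger on G together with r (pairs among the g_i already reduce to 0 since G is a Gröbner basis):
g_1 = y^2 + y, LT = y^2.
g_2 = yz + y + z + 1, LT = yz.
g_3 = z^2 - y - 1, LT = z^2.
g_4 = x + z, LT = x.
r = y + 1, LT = y.

The S-polynomials (S(g_1,g_2), S(g_1,g_3), S(g_1,g_4), S(g_1,r), S(g_2,g_3), S(g_2,g_4), S(g_2,r), S(g_3,g_4), S(g_3,r), S(g_4,r)) all reduce to 0 modulo the current basis, so we have a Gröbner basis.
Inter-reduce: drop elements whose leading term is divisible by another's, tail-reduce, and make monic.
Reduced Gröbner basis: {z^2, x + z, y + 1}.
The reduced Gröbner basis of I + (p) is {z^2, x + z, y + 1} ≠ {1}, a proper ideal, so the enlarged system stays consistent: p is independent of I, with normal form y + 1.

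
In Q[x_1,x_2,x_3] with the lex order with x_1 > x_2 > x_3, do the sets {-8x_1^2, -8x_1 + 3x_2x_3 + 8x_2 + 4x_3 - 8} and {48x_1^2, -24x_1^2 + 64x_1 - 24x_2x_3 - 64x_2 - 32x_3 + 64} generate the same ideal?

Yes, the ideals are equal.

For a fixed monomial order, each ideal has a unique reduced Gröbner basis; comparing bases decides equality.
Buchberger on the first generating set:
f_1 = -8x_1^2, LT = x_1^2.
f_2 = -8x_1 + 3x_2x_3 + 8x_2 + 4x_3 - 8, LT = x_1.

S(f_1,f_2): lcm = x_1^2. S = 3/8x_1x_2x_3 + x_1x_2 + 1/2x_1x_3 - x_1.
  reduce S modulo (f_1, f_2):
  remainder 9/64x_2^2x_3^2 + 3/4x_2^2x_3 + x_2^2 + 3/8x_2x_3^2 + 1/4x_2x_3 - 2x_2 + 1/4x_3^2 - x_3 + 1 ≠ 0; add g_3 = 9/64x_2^2x_3^2 + 3/4x_2^2x_3 + x_2^2 + 3/8x_2x_3^2 + 1/4x_2x_3 - 2x_2 + 1/4x_3^2 - x_3 + 1 to the basis.

The other S-polynomials (S(f_1,g_3), S(f_2,g_3)) all reduce to 0 modulo the current basis, so we have a Gröbner basis.
Inter-reduce: drop elements whose leading term is divisible by another's, tail-reduce, and make monic.
Reduced Gröbner basis: {x_1 - 3/8x_2x_3 - x_2 - 1/2x_3 + 1, x_2^2x_3^2 + 16/3x_2^2x_3 + 64/9x_2^2 + 8/3x_2x_3^2 + 16/9x_2x_3 - 128/9x_2 + 16/9x_3^2 - 64/9x_3 + 64/9}.

Buchberger on the second generating set:
h_1 = 48x_1^2, LT = x_1^2.
h_2 = -24x_1^2 + 64x_1 - 24x_2x_3 - 64x_2 - 32x_3 + 64, LT = x_1^2.

S(h_1,h_2): lcm = x_1^2. S = 8/3x_1 - x_2x_3 - 8/3x_2 - 4/3x_3 + 8/3.
  reduce S modulo (h_1, h_2):
  remainder 8/3x_1 - x_2x_3 - 8/3x_2 - 4/3x_3 + 8/3 ≠ 0; add k_3 = 8/3x_1 - x_2x_3 - 8/3x_2 - 4/3x_3 + 8/3 to the basis.

S(h_1,k_3): lcm = x_1^2. S = 3/8x_1x_2x_3 + x_1x_2 + 1/2x_1x_3 - x_1.
  reduce S modulo (h_1, h_2, k_3):
  remainder 9/64x_2^2x_3^2 + 3/4x_2^2x_3 + x_2^2 + 3/8x_2x_3^2 + 1/4x_2x_3 - 2x_2 + 1/4x_3^2 - x_3 + 1 ≠ 0; add k_4 = 9/64x_2^2x_3^2 + 3/4x_2^2x_3 + x_2^2 + 3/8x_2x_3^2 + 1/4x_2x_3 - 2x_2 + 1/4x_3^2 - x_3 + 1 to the basis.

The other S-polynomials (S(h_2,k_3), S(h_1,k_4), S(h_2,k_4), S(k_3,k_4)) all reduce to 0 modulo the current basis, so we have a Gröbner basis.
Inter-reduce: drop elements whose leading term is divisible by another's, tail-reduce, and make monic.
Reduced Gröbner basis: {x_1 - 3/8x_2x_3 - x_2 - 1/2x_3 + 1, x_2^2x_3^2 + 16/3x_2^2x_3 + 64/9x_2^2 + 8/3x_2x_3^2 + 16/9x_2x_3 - 128/9x_2 + 16/9x_3^2 - 64/9x_3 + 64/9}.

Same reduced basis, so the two generating sets span the same ideal.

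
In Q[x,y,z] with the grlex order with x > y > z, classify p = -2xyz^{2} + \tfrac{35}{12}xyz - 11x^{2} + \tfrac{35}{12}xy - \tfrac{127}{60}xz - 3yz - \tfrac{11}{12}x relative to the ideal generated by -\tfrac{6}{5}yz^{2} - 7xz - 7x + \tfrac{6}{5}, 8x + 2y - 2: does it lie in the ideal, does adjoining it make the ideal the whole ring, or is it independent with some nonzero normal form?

-2xyz^{2} + \tfrac{35}{12}xyz - 11x^{2} + \tfrac{35}{12}xy - \tfrac{127}{60}xz - 3yz - \tfrac{11}{12}x is independent of I; its normal form modulo I is -\tfrac{11}{16}y^{2} - \tfrac{16}{5}yz + \tfrac{11}{8}y + \tfrac{1}{5}z - \tfrac{11}{16}.

First compute the reduced Gröbner basis of I by Buchberger's algorithm.
f_1 = -\tfrac{6}{5}yz^{2} - 7xz - 7x + \tfrac{6}{5}, LT = yz^{2}.
f_2 = 8x + 2y - 2, LT = x.

The S-polynomials (S(f_1,f_2)) all reduce to 0 modulo the current basis, so we have a Gröbner basis.
Inter-reduce: drop elements whose leading term is divisible by another's, tail-reduce, and make monic.
Reduced Gröbner basis: {yz^{2} - \tfrac{35}{24}yz - \tfrac{35}{24}y + \tfrac{35}{24}z + \tfrac{11}{24}, x + \tfrac{1}{4}y - \tfrac{1}{4}}.
Label its elements g_1 = yz^{2} - \tfrac{35}{24}yz - \tfrac{35}{24}y + \tfrac{35}{24}z + \tfrac{11}{24}, g_2 = x + \tfrac{1}{4}y - \tfrac{1}{4}.

Reduce p = -2xyz^{2} + \tfrac{35}{12}xyz - 11x^{2} + \tfrac{35}{12}xy - \tfrac{127}{60}xz - 3yz - \tfrac{11}{12}x modulo G:
  leading term xyz^{2}: subtract (-2x)·g_1 from -2xyz^{2} + \tfrac{35}{12}xyz - 11x^{2} + \tfrac{35}{12}xy - \tfrac{127}{60}xz - 3yz - \tfrac{11}{12}x → -11x^{2} + \tfrac{4}{5}xz - 3yz
  leading term x^{2}: subtract (-11x)·g_2 from -11x^{2} + \tfrac{4}{5}xz - 3yz → \tfrac{11}{4}xy + \tfrac{4}{5}xz - 3yz - \tfrac{11}{4}x
  leading term xy: subtract (\tfrac{11}{4}y)·g_2 from \tfrac{11}{4}xy + \tfrac{4}{5}xz - 3yz - \tfrac{11}{4}x → \tfrac{4}{5}xz - \tfrac{11}{16}y^{2} - 3yz - \tfrac{11}{4}x + \tfrac{11}{16}y
  leading term xz: subtract (\tfrac{4}{5}z)·g_2 from \tfrac{4}{5}xz - \tfrac{11}{16}y^{2} - 3yz - \tfrac{11}{4}x + \tfrac{11}{16}y → -\tfrac{11}{16}y^{2} - \tfrac{16}{5}yz - \tfrac{11}{4}x + \tfrac{11}{16}y + \tfrac{1}{5}z
  leading term y^{2}: no divisor's leading term divides it; move -\tfrac{11}{16}y^{2} to the remainder.
  leading term yz: no divisor's leading term divides it; move -\tfrac{16}{5}yz to the remainder.
  leading term x: subtract (-\tfrac{11}{4})·g_2 from -\tfrac{11}{4}x + \tfrac{11}{16}y + \tfrac{1}{5}z → \tfrac{11}{8}y + \tfrac{1}{5}z - \tfrac{11}{16}
  leading term y: no divisor's leading term divides it; move \tfrac{11}{8}y to the remainder.
  leading term z: no divisor's leading term divides it; move \tfrac{1}{5}z to the remainder.
  leading term 1: no divisor's leading term divides it; move -\tfrac{11}{16} to the remainder.
  normal form = -\tfrac{11}{16}y^{2} - \tfrac{16}{5}yz + \tfrac{11}{8}y + \tfrac{1}{5}z - \tfrac{11}{16}.
The normal form is nonzero, so p ∉ I. Since p minus its normal form lies in I, I + (p) = I + (r) where r = -\tfrac{11}{16}y^{2} - \tfrac{16}{5}yz + \tfrac{11}{8}y + \tfrac{1}{5}z - \tfrac{11}{16}; decide whether this ideal is the whole ring.
Run Buchberger on G together with r (pairs among the g_i already reduce to 0 since G is a Gröbner basis):
g_1 = yz^{2} - \tfrac{35}{24}yz - \tfrac{35}{24}y + \tfrac{35}{24}z + \tfrac{11}{24}, LT = yz^{2}.
g_2 = x + \tfrac{1}{4}y - \tfrac{1}{4}, LT = x.
r = -\tfrac{11}{16}y^{2} - \tfrac{16}{5}yz + \tfrac{11}{8}y + \tfrac{1}{5}z - \tfrac{11}{16}, LT = y^{2}.

S(g_1,r): lcm = y^{2}z^{2}. S = -\tfrac{256}{55}yz^{3} - \tfrac{35}{24}y^{2}z + 2yz^{2} + \tfrac{16}{55}z^{3} - \tfrac{35}{24}y^{2} + \tfrac{35}{24}yz - z^{2} + \tfrac{11}{24}y.
  reduce S modulo (g_1, g_2, r):
  remainder \tfrac{16}{55}z^{3} + \tfrac{35}{24}yz + \tfrac{59}{11}z^{2} + \tfrac{11}{24}y + \tfrac{331}{1320}z + \tfrac{13}{24} ≠ 0; add m_4 = \tfrac{16}{55}z^{3} + \tfrac{35}{24}yz + \tfrac{59}{11}z^{2} + \tfrac{11}{24}y + \tfrac{331}{1320}z + \tfrac{13}{24} to the basis.

The other S-polynomials (S(g_1,g_2), S(g_2,r), S(g_1,m_4), S(g_2,m_4), S(r,m_4)) all reduce to 0 modulo the current basis, so we have a Gröbner basis.
Inter-reduce: drop elements whose leading term is divisible by another's, tail-reduce, and make monic.
Reduced Gröbner basis: {yz^{2} - \tfrac{35}{24}yz - \tfrac{35}{24}y + \tfrac{35}{24}z + \tfrac{11}{24}, z^{3} + \tfrac{1925}{384}yz + \tfrac{295}{16}z^{2} + \tfrac{605}{384}y + \tfrac{331}{384}z + \tfrac{715}{384}, y^{2} + \tfrac{256}{55}yz - 2y - \tfrac{16}{55}z + 1, x + \tfrac{1}{4}y - \tfrac{1}{4}}.
The reduced Gröbner basis of I + (p) is {yz^{2} - \tfrac{35}{24}yz - \tfrac{35}{24}y + \tfrac{35}{24}z + \tfrac{11}{24}, z^{3} + \tfrac{1925}{384}yz + \tfrac{295}{16}z^{2} + \tfrac{605}{384}y + \tfrac{331}{384}z + \tfrac{715}{384}, y^{2} + \tfrac{256}{55}yz - 2y - \tfrac{16}{55}z + 1, x + \tfrac{1}{4}y - \tfrac{1}{4}} ≠ {1}, a proper ideal, so the enlarged system stays consistent: p is independent of I, with normal form -\tfrac{11}{16}y^{2} - \tfrac{16}{5}yz + \tfrac{11}{8}y + \tfrac{1}{5}z - \tfrac{11}{16}.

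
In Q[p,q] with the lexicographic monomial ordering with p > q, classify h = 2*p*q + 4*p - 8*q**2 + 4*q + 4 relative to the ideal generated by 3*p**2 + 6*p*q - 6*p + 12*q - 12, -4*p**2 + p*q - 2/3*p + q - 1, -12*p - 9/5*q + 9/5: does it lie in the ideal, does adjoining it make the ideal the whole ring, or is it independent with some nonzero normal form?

2*p*q + 4*p - 8*q**2 + 4*q + 4 lies in I (it reduces to 0).

First compute the reduced Gröbner basis of I by Buchberger's algorithm.
f_1 = 3*p**2 + 6*p*q - 6*p + 12*q - 12, LT = p**2.
f_2 = -4*p**2 + p*q - 2/3*p + q - 1, LT = p**2.
f_3 = -12*p - 9/5*q + 9/5, LT = p.

S(f_1,f_2): lcm = p**2. S = 9/4*p*q - 13/6*p + 17/4*q - 17/4.
  reduce S modulo (f_1, f_2, f_3):
  remainder -27/80*q**2 + 393/80*q - 183/40 ≠ 0; add k_4 = -27/80*q**2 + 393/80*q - 183/40 to the basis.

S(f_1,f_3): lcm = p**2. S = 37/20*p*q - 37/20*p + 4*q - 4.
  reduce S modulo (f_1, f_2, f_3, k_4):
  remainder 619/1200*q - 619/1200 ≠ 0; add k_5 = 619/1200*q - 619/1200 to the basis.

The other S-polynomials (S(f_2,f_3), S(f_1,k_4), S(f_2,k_4), S(f_3,k_4), S(f_1,k_5), S(f_2,k_5), S(f_3,k_5), S(k_4,k_5)) all reduce to 0 modulo the current basis, so we have a Gröbner basis.
Inter-reduce: drop elements whose leading term is divisible by another's, tail-reduce, and make monic.
Reduced Gröbner basis: {p, q - 1}.
Label its elements g_1 = p, g_2 = q - 1.

Reduce h = 2*p*q + 4*p - 8*q**2 + 4*q + 4 modulo G:
  leading term p*q: subtract (2*q)·g_1 from 2*p*q + 4*p - 8*q**2 + 4*q + 4 → 4*p - 8*q**2 + 4*q + 4
  leading term p: subtract (4)·g_1 from 4*p - 8*q**2 + 4*q + 4 → -8*q**2 + 4*q + 4
  leading term q**2: subtract (-8*q)·g_2 from -8*q**2 + 4*q + 4 → -4*q + 4
  leading term q: subtract (-4)·g_2 from -4*q + 4 → 0
  normal form = 0.
Since the normal form is 0, h ∈ I.

Ideal membership is decidable via reduction modulo a Gröbner basis.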